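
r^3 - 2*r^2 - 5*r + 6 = (r - 3)*(r - 1)*(r + 2)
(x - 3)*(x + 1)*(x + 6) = x^3 + 4*x^2 - 15*x - 18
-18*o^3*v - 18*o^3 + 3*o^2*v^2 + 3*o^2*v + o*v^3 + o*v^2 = (-3*o + v)*(6*o + v)*(o*v + o)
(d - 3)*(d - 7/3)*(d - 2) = d^3 - 22*d^2/3 + 53*d/3 - 14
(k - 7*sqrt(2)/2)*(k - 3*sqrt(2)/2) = k^2 - 5*sqrt(2)*k + 21/2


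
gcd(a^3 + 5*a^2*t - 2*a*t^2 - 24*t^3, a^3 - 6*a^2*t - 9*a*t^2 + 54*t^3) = a + 3*t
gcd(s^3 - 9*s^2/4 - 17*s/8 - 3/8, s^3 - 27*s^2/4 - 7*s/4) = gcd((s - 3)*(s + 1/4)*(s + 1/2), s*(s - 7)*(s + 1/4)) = s + 1/4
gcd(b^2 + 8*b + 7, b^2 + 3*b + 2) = b + 1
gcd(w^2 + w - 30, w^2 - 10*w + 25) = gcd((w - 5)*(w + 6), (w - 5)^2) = w - 5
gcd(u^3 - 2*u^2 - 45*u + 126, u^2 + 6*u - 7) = u + 7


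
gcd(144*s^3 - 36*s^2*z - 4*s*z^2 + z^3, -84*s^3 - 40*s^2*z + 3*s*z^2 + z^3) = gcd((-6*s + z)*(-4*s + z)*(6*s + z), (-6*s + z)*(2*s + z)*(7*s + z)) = -6*s + z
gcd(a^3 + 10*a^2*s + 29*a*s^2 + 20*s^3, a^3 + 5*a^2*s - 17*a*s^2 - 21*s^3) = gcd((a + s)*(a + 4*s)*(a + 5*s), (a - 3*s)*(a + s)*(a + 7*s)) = a + s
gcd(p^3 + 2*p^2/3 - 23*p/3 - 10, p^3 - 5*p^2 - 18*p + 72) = p - 3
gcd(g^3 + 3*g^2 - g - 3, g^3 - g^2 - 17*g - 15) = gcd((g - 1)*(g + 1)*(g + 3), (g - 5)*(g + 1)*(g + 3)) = g^2 + 4*g + 3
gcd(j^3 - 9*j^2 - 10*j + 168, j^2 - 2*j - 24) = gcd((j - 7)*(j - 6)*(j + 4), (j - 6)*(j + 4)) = j^2 - 2*j - 24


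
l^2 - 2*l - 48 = (l - 8)*(l + 6)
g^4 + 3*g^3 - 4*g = g*(g - 1)*(g + 2)^2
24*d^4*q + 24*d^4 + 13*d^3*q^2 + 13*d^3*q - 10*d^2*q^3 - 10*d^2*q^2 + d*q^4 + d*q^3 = (-8*d + q)*(-3*d + q)*(d + q)*(d*q + d)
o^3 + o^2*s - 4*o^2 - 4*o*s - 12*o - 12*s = (o - 6)*(o + 2)*(o + s)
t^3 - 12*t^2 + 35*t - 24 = (t - 8)*(t - 3)*(t - 1)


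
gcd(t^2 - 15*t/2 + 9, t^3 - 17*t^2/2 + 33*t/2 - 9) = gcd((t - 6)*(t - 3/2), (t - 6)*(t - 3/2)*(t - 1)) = t^2 - 15*t/2 + 9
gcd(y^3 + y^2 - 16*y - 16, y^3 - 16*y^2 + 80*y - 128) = y - 4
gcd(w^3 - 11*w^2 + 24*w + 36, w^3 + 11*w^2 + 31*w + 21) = w + 1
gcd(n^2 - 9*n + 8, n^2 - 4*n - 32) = n - 8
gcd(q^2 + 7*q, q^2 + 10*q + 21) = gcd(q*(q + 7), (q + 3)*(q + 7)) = q + 7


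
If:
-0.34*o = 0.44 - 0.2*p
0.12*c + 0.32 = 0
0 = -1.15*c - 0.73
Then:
No Solution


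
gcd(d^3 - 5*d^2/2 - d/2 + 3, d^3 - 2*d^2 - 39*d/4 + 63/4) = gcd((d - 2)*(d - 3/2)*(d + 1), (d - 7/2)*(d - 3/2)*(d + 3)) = d - 3/2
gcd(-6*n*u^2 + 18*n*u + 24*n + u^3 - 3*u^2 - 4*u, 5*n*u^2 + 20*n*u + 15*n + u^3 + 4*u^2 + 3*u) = u + 1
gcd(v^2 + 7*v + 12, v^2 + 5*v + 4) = v + 4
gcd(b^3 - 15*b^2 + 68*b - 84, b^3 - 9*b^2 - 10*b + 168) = b^2 - 13*b + 42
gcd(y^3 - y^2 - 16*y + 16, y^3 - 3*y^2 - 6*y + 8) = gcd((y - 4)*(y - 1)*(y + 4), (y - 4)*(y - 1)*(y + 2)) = y^2 - 5*y + 4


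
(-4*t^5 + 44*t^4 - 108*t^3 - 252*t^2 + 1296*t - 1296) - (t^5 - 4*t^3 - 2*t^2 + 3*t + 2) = -5*t^5 + 44*t^4 - 104*t^3 - 250*t^2 + 1293*t - 1298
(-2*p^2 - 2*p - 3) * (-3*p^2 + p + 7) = 6*p^4 + 4*p^3 - 7*p^2 - 17*p - 21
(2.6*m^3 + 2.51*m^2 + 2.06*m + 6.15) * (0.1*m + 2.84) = 0.26*m^4 + 7.635*m^3 + 7.3344*m^2 + 6.4654*m + 17.466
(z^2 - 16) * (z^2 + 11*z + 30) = z^4 + 11*z^3 + 14*z^2 - 176*z - 480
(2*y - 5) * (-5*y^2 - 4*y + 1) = -10*y^3 + 17*y^2 + 22*y - 5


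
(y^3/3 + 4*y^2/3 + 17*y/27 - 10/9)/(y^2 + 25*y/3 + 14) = (9*y^3 + 36*y^2 + 17*y - 30)/(9*(3*y^2 + 25*y + 42))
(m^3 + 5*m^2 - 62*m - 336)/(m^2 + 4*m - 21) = (m^2 - 2*m - 48)/(m - 3)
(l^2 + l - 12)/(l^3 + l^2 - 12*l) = 1/l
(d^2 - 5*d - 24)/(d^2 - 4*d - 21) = (d - 8)/(d - 7)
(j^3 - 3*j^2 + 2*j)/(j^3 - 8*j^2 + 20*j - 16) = j*(j - 1)/(j^2 - 6*j + 8)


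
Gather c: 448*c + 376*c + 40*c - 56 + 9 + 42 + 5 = 864*c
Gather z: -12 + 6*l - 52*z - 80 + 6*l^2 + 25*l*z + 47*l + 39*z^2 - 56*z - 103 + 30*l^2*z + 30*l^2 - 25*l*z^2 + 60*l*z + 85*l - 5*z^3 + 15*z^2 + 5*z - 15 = 36*l^2 + 138*l - 5*z^3 + z^2*(54 - 25*l) + z*(30*l^2 + 85*l - 103) - 210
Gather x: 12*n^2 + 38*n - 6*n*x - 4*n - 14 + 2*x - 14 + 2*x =12*n^2 + 34*n + x*(4 - 6*n) - 28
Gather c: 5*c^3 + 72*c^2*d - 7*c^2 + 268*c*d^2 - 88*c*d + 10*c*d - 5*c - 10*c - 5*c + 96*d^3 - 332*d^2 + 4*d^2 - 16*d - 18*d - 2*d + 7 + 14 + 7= 5*c^3 + c^2*(72*d - 7) + c*(268*d^2 - 78*d - 20) + 96*d^3 - 328*d^2 - 36*d + 28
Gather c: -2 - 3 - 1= -6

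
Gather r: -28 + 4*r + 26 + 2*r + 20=6*r + 18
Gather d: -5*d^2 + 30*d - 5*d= -5*d^2 + 25*d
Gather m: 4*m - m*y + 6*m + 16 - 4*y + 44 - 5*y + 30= m*(10 - y) - 9*y + 90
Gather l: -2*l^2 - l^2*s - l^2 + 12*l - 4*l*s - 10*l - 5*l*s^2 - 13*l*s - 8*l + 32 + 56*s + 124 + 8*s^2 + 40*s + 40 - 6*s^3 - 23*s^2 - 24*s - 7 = l^2*(-s - 3) + l*(-5*s^2 - 17*s - 6) - 6*s^3 - 15*s^2 + 72*s + 189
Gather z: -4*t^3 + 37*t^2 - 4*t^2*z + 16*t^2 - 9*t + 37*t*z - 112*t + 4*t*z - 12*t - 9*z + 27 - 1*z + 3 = -4*t^3 + 53*t^2 - 133*t + z*(-4*t^2 + 41*t - 10) + 30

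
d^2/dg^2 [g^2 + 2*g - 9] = 2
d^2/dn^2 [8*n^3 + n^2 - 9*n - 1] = 48*n + 2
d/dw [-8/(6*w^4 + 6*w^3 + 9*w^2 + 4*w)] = 16*(12*w^3 + 9*w^2 + 9*w + 2)/(w^2*(6*w^3 + 6*w^2 + 9*w + 4)^2)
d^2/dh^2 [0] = 0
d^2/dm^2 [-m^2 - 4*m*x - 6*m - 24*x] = -2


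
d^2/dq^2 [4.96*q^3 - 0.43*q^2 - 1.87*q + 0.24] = 29.76*q - 0.86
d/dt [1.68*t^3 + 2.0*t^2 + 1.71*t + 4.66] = 5.04*t^2 + 4.0*t + 1.71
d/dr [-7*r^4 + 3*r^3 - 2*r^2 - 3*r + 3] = -28*r^3 + 9*r^2 - 4*r - 3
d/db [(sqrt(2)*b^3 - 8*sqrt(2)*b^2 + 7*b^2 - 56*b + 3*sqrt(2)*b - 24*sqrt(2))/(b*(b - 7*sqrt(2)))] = (sqrt(2)*b^4 - 28*b^3 - 52*sqrt(2)*b^2 + 168*b^2 + 48*sqrt(2)*b - 336)/(b^2*(b^2 - 14*sqrt(2)*b + 98))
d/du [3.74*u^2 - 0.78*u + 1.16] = 7.48*u - 0.78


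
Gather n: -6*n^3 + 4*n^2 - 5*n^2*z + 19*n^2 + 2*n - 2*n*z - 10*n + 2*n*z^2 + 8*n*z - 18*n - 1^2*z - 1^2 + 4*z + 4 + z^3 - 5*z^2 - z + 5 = -6*n^3 + n^2*(23 - 5*z) + n*(2*z^2 + 6*z - 26) + z^3 - 5*z^2 + 2*z + 8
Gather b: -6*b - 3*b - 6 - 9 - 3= -9*b - 18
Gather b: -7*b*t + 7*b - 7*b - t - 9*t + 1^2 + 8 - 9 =-7*b*t - 10*t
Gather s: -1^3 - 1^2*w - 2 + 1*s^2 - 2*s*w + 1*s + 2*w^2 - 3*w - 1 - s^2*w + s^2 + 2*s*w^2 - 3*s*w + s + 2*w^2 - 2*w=s^2*(2 - w) + s*(2*w^2 - 5*w + 2) + 4*w^2 - 6*w - 4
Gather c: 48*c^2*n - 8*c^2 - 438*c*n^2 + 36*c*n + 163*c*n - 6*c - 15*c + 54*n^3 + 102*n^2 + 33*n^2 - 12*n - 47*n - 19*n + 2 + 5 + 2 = c^2*(48*n - 8) + c*(-438*n^2 + 199*n - 21) + 54*n^3 + 135*n^2 - 78*n + 9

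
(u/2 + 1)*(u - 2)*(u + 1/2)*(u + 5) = u^4/2 + 11*u^3/4 - 3*u^2/4 - 11*u - 5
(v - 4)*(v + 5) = v^2 + v - 20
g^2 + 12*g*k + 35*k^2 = (g + 5*k)*(g + 7*k)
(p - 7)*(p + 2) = p^2 - 5*p - 14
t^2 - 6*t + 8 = (t - 4)*(t - 2)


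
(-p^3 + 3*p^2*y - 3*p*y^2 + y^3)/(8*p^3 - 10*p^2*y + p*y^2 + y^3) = (p^2 - 2*p*y + y^2)/(-8*p^2 + 2*p*y + y^2)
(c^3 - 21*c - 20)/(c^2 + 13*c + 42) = (c^3 - 21*c - 20)/(c^2 + 13*c + 42)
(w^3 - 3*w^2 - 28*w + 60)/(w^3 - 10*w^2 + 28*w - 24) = (w + 5)/(w - 2)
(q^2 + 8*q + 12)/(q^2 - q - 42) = (q + 2)/(q - 7)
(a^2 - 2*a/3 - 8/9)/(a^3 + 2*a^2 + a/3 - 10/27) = 3*(3*a - 4)/(9*a^2 + 12*a - 5)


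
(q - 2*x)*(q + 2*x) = q^2 - 4*x^2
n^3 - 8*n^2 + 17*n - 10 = (n - 5)*(n - 2)*(n - 1)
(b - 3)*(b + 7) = b^2 + 4*b - 21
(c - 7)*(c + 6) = c^2 - c - 42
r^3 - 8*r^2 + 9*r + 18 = (r - 6)*(r - 3)*(r + 1)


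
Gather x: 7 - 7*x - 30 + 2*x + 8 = -5*x - 15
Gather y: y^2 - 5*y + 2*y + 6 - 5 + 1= y^2 - 3*y + 2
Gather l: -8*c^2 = -8*c^2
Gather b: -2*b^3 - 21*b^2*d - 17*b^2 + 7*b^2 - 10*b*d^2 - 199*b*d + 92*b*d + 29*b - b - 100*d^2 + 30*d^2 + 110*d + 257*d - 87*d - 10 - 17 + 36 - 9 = -2*b^3 + b^2*(-21*d - 10) + b*(-10*d^2 - 107*d + 28) - 70*d^2 + 280*d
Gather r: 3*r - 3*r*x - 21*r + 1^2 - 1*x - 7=r*(-3*x - 18) - x - 6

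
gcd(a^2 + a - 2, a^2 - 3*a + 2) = a - 1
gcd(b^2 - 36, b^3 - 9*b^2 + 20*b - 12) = b - 6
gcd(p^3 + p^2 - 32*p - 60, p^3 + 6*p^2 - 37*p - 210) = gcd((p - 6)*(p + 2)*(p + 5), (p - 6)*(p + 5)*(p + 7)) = p^2 - p - 30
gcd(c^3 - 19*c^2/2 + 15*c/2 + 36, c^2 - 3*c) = c - 3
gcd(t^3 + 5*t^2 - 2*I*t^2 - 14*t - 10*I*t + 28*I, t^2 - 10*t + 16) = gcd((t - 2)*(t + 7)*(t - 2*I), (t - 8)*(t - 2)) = t - 2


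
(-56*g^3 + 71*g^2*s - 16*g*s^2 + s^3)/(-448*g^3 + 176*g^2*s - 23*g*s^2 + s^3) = (-g + s)/(-8*g + s)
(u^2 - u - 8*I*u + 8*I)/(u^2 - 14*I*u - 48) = (u - 1)/(u - 6*I)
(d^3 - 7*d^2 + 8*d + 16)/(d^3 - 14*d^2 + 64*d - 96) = (d + 1)/(d - 6)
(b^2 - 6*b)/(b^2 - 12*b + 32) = b*(b - 6)/(b^2 - 12*b + 32)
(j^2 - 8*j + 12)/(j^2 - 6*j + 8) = (j - 6)/(j - 4)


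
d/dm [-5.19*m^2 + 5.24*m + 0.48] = 5.24 - 10.38*m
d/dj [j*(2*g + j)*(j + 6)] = 4*g*j + 12*g + 3*j^2 + 12*j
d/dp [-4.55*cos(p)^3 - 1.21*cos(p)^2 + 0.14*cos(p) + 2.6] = (13.65*cos(p)^2 + 2.42*cos(p) - 0.14)*sin(p)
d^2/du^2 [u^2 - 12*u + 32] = 2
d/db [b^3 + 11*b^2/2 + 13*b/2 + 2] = 3*b^2 + 11*b + 13/2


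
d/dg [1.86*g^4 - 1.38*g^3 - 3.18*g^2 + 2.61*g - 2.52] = 7.44*g^3 - 4.14*g^2 - 6.36*g + 2.61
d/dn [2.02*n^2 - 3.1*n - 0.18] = 4.04*n - 3.1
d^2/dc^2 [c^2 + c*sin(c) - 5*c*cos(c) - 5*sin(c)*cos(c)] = -c*sin(c) + 5*c*cos(c) + 10*sin(c) + 10*sin(2*c) + 2*cos(c) + 2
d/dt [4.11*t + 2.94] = 4.11000000000000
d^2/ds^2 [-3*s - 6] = 0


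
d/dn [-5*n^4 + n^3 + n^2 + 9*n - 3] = -20*n^3 + 3*n^2 + 2*n + 9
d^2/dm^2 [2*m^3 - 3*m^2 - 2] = 12*m - 6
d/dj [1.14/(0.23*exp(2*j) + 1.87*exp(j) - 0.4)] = (-0.5244*exp(j) - 2.1318)*exp(j)/(0.23*exp(2*j) + 1.87*exp(j) - 0.4)^2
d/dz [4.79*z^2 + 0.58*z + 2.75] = 9.58*z + 0.58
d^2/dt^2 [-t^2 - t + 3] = -2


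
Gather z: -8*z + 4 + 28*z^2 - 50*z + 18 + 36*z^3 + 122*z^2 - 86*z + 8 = 36*z^3 + 150*z^2 - 144*z + 30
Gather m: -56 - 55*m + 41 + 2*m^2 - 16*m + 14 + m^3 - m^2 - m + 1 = m^3 + m^2 - 72*m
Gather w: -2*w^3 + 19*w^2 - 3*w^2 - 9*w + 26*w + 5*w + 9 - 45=-2*w^3 + 16*w^2 + 22*w - 36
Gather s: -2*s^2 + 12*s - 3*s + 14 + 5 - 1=-2*s^2 + 9*s + 18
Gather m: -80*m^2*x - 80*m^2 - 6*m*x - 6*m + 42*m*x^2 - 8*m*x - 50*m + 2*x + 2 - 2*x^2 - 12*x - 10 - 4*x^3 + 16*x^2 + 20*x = m^2*(-80*x - 80) + m*(42*x^2 - 14*x - 56) - 4*x^3 + 14*x^2 + 10*x - 8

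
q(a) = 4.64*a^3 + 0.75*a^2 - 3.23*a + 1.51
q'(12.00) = 2019.25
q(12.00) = 8088.67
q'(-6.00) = 488.89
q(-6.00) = -954.35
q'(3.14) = 138.73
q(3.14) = 142.41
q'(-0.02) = -3.25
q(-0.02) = 1.57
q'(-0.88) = 6.23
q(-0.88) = 1.77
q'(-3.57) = 168.82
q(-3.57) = -188.52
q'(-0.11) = -3.23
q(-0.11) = 1.87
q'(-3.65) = 176.74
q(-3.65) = -202.34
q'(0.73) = 5.28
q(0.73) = 1.36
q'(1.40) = 26.15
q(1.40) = 11.19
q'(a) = 13.92*a^2 + 1.5*a - 3.23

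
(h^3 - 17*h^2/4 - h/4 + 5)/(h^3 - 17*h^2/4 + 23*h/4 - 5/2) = (h^2 - 3*h - 4)/(h^2 - 3*h + 2)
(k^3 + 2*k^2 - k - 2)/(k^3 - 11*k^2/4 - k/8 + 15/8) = 8*(k^2 + 3*k + 2)/(8*k^2 - 14*k - 15)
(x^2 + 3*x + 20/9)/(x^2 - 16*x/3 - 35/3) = (x + 4/3)/(x - 7)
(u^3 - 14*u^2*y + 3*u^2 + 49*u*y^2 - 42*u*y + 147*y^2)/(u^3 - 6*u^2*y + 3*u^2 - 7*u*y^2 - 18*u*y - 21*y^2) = (u - 7*y)/(u + y)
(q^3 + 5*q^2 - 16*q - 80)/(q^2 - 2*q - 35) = (q^2 - 16)/(q - 7)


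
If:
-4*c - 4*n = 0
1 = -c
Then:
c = -1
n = 1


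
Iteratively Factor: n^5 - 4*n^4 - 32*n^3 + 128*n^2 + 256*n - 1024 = (n + 4)*(n^4 - 8*n^3 + 128*n - 256) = (n - 4)*(n + 4)*(n^3 - 4*n^2 - 16*n + 64) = (n - 4)^2*(n + 4)*(n^2 - 16) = (n - 4)^3*(n + 4)*(n + 4)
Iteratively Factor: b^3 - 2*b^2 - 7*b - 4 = (b + 1)*(b^2 - 3*b - 4) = (b - 4)*(b + 1)*(b + 1)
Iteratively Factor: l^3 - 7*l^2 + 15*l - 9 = (l - 3)*(l^2 - 4*l + 3) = (l - 3)^2*(l - 1)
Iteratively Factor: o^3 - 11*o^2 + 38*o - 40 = (o - 5)*(o^2 - 6*o + 8) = (o - 5)*(o - 2)*(o - 4)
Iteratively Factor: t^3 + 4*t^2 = (t)*(t^2 + 4*t) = t^2*(t + 4)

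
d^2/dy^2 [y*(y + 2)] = 2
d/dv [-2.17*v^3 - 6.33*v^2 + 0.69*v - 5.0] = -6.51*v^2 - 12.66*v + 0.69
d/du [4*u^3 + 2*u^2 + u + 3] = 12*u^2 + 4*u + 1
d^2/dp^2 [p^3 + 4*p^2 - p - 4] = 6*p + 8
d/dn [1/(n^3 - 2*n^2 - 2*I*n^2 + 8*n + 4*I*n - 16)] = (-3*n^2 + 4*n + 4*I*n - 8 - 4*I)/(n^3 - 2*n^2 - 2*I*n^2 + 8*n + 4*I*n - 16)^2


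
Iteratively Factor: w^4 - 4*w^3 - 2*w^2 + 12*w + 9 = (w - 3)*(w^3 - w^2 - 5*w - 3) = (w - 3)*(w + 1)*(w^2 - 2*w - 3) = (w - 3)*(w + 1)^2*(w - 3)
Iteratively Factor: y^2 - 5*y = (y)*(y - 5)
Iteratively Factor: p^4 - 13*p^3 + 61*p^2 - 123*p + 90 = (p - 3)*(p^3 - 10*p^2 + 31*p - 30) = (p - 3)*(p - 2)*(p^2 - 8*p + 15) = (p - 3)^2*(p - 2)*(p - 5)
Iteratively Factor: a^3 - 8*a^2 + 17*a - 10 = (a - 2)*(a^2 - 6*a + 5) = (a - 2)*(a - 1)*(a - 5)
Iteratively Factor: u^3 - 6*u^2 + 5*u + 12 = (u + 1)*(u^2 - 7*u + 12) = (u - 3)*(u + 1)*(u - 4)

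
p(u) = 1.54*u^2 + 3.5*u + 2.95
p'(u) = 3.08*u + 3.5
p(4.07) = 42.70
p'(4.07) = 16.04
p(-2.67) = 4.58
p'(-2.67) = -4.72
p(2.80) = 24.82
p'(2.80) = 12.12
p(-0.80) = 1.14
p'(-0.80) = 1.04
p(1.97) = 15.82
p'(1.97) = 9.57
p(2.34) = 19.57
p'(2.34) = 10.71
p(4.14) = 43.83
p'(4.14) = 16.25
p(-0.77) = 1.17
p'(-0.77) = 1.13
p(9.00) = 159.19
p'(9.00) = 31.22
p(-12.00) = 182.71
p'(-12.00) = -33.46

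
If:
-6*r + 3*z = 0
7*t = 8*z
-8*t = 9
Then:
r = -63/128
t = -9/8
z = -63/64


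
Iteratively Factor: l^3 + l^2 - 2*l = (l - 1)*(l^2 + 2*l) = (l - 1)*(l + 2)*(l)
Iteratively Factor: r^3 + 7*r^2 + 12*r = (r + 4)*(r^2 + 3*r) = (r + 3)*(r + 4)*(r)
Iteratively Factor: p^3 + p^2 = (p + 1)*(p^2) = p*(p + 1)*(p)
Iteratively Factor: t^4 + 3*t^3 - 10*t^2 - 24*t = (t + 4)*(t^3 - t^2 - 6*t) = t*(t + 4)*(t^2 - t - 6) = t*(t + 2)*(t + 4)*(t - 3)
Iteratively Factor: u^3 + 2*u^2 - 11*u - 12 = (u + 1)*(u^2 + u - 12) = (u - 3)*(u + 1)*(u + 4)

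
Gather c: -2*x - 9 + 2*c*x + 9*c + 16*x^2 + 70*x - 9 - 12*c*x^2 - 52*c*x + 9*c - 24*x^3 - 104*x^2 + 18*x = c*(-12*x^2 - 50*x + 18) - 24*x^3 - 88*x^2 + 86*x - 18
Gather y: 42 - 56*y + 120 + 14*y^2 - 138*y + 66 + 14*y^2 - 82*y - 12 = 28*y^2 - 276*y + 216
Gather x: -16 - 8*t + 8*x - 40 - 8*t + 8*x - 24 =-16*t + 16*x - 80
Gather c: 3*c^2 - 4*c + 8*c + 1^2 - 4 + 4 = 3*c^2 + 4*c + 1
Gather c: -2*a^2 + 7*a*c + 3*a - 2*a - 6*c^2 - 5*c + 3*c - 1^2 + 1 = -2*a^2 + a - 6*c^2 + c*(7*a - 2)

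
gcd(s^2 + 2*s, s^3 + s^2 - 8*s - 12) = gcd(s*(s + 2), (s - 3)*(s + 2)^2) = s + 2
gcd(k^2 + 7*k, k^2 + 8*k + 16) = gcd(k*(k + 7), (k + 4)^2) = 1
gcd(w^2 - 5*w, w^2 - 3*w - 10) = w - 5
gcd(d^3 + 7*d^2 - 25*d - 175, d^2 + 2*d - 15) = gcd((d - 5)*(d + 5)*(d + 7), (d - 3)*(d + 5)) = d + 5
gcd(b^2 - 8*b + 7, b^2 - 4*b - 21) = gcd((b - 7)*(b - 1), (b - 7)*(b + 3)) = b - 7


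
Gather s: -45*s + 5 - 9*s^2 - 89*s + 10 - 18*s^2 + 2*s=-27*s^2 - 132*s + 15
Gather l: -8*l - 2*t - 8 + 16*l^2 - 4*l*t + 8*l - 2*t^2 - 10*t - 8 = 16*l^2 - 4*l*t - 2*t^2 - 12*t - 16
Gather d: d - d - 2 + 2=0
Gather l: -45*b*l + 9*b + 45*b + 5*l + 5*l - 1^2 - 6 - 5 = 54*b + l*(10 - 45*b) - 12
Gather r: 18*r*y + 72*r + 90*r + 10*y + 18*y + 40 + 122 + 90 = r*(18*y + 162) + 28*y + 252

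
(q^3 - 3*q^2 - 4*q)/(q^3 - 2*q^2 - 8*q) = (q + 1)/(q + 2)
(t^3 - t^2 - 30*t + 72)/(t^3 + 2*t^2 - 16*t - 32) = (t^2 + 3*t - 18)/(t^2 + 6*t + 8)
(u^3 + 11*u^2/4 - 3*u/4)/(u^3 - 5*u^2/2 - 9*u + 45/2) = u*(4*u - 1)/(2*(2*u^2 - 11*u + 15))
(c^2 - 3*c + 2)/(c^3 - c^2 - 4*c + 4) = 1/(c + 2)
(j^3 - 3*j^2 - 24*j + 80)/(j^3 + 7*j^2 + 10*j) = (j^2 - 8*j + 16)/(j*(j + 2))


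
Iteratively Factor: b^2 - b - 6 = (b + 2)*(b - 3)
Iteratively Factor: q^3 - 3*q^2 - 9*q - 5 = (q + 1)*(q^2 - 4*q - 5) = (q + 1)^2*(q - 5)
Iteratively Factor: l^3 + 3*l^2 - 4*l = (l + 4)*(l^2 - l) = l*(l + 4)*(l - 1)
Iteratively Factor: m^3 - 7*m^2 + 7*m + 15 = (m + 1)*(m^2 - 8*m + 15) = (m - 3)*(m + 1)*(m - 5)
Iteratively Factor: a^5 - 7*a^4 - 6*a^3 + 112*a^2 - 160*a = (a - 2)*(a^4 - 5*a^3 - 16*a^2 + 80*a) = a*(a - 2)*(a^3 - 5*a^2 - 16*a + 80) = a*(a - 2)*(a + 4)*(a^2 - 9*a + 20) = a*(a - 4)*(a - 2)*(a + 4)*(a - 5)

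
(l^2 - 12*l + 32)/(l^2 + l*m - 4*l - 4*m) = (l - 8)/(l + m)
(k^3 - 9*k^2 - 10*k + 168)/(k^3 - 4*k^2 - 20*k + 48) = (k - 7)/(k - 2)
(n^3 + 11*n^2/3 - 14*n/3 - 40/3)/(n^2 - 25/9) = 3*(n^2 + 2*n - 8)/(3*n - 5)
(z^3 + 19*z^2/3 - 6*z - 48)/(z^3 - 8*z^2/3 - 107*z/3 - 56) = (3*z^2 + 10*z - 48)/(3*z^2 - 17*z - 56)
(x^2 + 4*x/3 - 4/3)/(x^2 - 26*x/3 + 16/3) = (x + 2)/(x - 8)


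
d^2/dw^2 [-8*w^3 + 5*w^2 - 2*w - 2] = 10 - 48*w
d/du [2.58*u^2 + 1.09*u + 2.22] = 5.16*u + 1.09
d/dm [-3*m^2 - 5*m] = -6*m - 5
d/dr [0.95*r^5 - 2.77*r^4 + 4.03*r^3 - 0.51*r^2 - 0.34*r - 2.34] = 4.75*r^4 - 11.08*r^3 + 12.09*r^2 - 1.02*r - 0.34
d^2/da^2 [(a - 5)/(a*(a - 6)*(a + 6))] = 6*(a^5 - 10*a^4 + 12*a^3 + 180*a^2 - 2160)/(a^3*(a^6 - 108*a^4 + 3888*a^2 - 46656))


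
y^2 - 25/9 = (y - 5/3)*(y + 5/3)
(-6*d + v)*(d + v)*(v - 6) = -6*d^2*v + 36*d^2 - 5*d*v^2 + 30*d*v + v^3 - 6*v^2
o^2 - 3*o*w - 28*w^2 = (o - 7*w)*(o + 4*w)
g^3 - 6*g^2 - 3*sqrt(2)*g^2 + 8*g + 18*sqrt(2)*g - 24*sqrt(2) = (g - 4)*(g - 2)*(g - 3*sqrt(2))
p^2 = p^2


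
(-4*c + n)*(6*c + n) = -24*c^2 + 2*c*n + n^2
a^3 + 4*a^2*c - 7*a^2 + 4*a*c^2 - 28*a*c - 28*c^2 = (a - 7)*(a + 2*c)^2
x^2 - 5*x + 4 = (x - 4)*(x - 1)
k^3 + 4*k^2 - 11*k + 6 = (k - 1)^2*(k + 6)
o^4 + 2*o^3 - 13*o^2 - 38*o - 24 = (o - 4)*(o + 1)*(o + 2)*(o + 3)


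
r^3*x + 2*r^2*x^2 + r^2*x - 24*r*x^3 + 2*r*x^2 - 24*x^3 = (r - 4*x)*(r + 6*x)*(r*x + x)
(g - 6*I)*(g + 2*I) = g^2 - 4*I*g + 12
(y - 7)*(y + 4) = y^2 - 3*y - 28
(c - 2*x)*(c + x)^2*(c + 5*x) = c^4 + 5*c^3*x - 3*c^2*x^2 - 17*c*x^3 - 10*x^4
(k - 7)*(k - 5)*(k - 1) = k^3 - 13*k^2 + 47*k - 35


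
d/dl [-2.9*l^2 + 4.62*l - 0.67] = 4.62 - 5.8*l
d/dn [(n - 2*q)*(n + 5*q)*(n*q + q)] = q*(3*n^2 + 6*n*q + 2*n - 10*q^2 + 3*q)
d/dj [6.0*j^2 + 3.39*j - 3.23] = 12.0*j + 3.39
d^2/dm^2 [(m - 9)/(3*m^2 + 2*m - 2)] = 2*((25 - 9*m)*(3*m^2 + 2*m - 2) + 4*(m - 9)*(3*m + 1)^2)/(3*m^2 + 2*m - 2)^3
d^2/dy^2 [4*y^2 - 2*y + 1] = 8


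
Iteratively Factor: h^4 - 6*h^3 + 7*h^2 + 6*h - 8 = (h - 2)*(h^3 - 4*h^2 - h + 4) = (h - 4)*(h - 2)*(h^2 - 1) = (h - 4)*(h - 2)*(h - 1)*(h + 1)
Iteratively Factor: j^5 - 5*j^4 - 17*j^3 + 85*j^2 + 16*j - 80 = (j + 1)*(j^4 - 6*j^3 - 11*j^2 + 96*j - 80) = (j - 1)*(j + 1)*(j^3 - 5*j^2 - 16*j + 80) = (j - 1)*(j + 1)*(j + 4)*(j^2 - 9*j + 20) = (j - 5)*(j - 1)*(j + 1)*(j + 4)*(j - 4)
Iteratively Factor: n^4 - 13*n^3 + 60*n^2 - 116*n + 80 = (n - 5)*(n^3 - 8*n^2 + 20*n - 16) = (n - 5)*(n - 2)*(n^2 - 6*n + 8) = (n - 5)*(n - 2)^2*(n - 4)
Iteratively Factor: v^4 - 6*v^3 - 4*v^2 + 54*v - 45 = (v - 3)*(v^3 - 3*v^2 - 13*v + 15) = (v - 5)*(v - 3)*(v^2 + 2*v - 3) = (v - 5)*(v - 3)*(v - 1)*(v + 3)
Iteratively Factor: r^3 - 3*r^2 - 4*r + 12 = (r - 3)*(r^2 - 4) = (r - 3)*(r + 2)*(r - 2)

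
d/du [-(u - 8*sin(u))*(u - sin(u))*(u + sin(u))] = 8*u^2*cos(u) - 3*u^2 + 16*u*sin(u) + u*sin(2*u) - 24*sin(u)^2*cos(u) + sin(u)^2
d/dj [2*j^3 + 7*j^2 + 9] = 2*j*(3*j + 7)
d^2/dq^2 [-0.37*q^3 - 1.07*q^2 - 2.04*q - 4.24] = -2.22*q - 2.14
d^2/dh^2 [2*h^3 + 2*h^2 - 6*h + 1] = 12*h + 4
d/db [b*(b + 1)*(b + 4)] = 3*b^2 + 10*b + 4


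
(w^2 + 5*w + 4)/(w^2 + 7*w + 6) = (w + 4)/(w + 6)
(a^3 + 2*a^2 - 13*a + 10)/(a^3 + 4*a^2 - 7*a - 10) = (a - 1)/(a + 1)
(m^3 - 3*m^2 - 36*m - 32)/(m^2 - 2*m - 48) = (m^2 + 5*m + 4)/(m + 6)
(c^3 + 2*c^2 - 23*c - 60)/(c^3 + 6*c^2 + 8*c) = (c^2 - 2*c - 15)/(c*(c + 2))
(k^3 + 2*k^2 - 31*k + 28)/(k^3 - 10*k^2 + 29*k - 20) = (k + 7)/(k - 5)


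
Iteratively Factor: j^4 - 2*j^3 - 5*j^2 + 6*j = (j)*(j^3 - 2*j^2 - 5*j + 6) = j*(j - 3)*(j^2 + j - 2) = j*(j - 3)*(j + 2)*(j - 1)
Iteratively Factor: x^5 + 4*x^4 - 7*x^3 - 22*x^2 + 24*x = (x - 2)*(x^4 + 6*x^3 + 5*x^2 - 12*x) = (x - 2)*(x - 1)*(x^3 + 7*x^2 + 12*x) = x*(x - 2)*(x - 1)*(x^2 + 7*x + 12) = x*(x - 2)*(x - 1)*(x + 4)*(x + 3)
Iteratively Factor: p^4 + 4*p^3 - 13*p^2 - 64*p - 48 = (p + 4)*(p^3 - 13*p - 12) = (p + 3)*(p + 4)*(p^2 - 3*p - 4) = (p - 4)*(p + 3)*(p + 4)*(p + 1)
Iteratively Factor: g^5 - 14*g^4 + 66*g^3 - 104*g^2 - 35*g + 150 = (g - 3)*(g^4 - 11*g^3 + 33*g^2 - 5*g - 50) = (g - 3)*(g + 1)*(g^3 - 12*g^2 + 45*g - 50) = (g - 3)*(g - 2)*(g + 1)*(g^2 - 10*g + 25) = (g - 5)*(g - 3)*(g - 2)*(g + 1)*(g - 5)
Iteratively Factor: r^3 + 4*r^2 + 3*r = (r + 1)*(r^2 + 3*r) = r*(r + 1)*(r + 3)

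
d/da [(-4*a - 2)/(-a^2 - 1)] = 4*(-a^2 - a + 1)/(a^4 + 2*a^2 + 1)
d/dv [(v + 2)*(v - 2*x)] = 2*v - 2*x + 2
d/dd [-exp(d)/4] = -exp(d)/4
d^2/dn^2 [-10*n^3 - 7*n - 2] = -60*n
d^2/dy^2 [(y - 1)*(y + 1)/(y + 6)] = 70/(y^3 + 18*y^2 + 108*y + 216)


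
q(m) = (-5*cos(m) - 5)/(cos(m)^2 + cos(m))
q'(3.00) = -0.72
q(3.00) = 5.05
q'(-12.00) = -3.77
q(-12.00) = -5.93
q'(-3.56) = -2.43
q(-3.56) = 5.47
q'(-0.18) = 0.92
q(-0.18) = -5.08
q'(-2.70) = 2.61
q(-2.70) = 5.53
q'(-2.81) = 1.82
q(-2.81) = 5.29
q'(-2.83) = 1.69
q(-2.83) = 5.25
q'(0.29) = -1.56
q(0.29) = -5.22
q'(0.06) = -0.30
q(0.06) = -5.01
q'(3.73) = 4.01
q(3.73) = 6.01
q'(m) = (2*sin(m)*cos(m) + sin(m))*(-5*cos(m) - 5)/(cos(m)^2 + cos(m))^2 + 5*sin(m)/(cos(m)^2 + cos(m)) = -5*sin(m)/cos(m)^2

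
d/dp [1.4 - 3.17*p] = -3.17000000000000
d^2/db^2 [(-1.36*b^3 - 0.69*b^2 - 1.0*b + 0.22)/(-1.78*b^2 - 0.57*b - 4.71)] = (-16.983556*b^3 - 16.984068*b^2 + 129.380184*b + 28.790574)/(5.639752*b^6 + 5.417964*b^5 + 46.504458*b^4 + 28.857789*b^3 + 123.053931*b^2 + 37.934811*b + 104.487111)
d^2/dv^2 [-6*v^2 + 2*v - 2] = -12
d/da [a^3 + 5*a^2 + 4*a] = 3*a^2 + 10*a + 4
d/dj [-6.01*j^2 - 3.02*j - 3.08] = -12.02*j - 3.02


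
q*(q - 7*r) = q^2 - 7*q*r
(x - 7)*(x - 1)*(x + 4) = x^3 - 4*x^2 - 25*x + 28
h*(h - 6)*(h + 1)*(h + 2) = h^4 - 3*h^3 - 16*h^2 - 12*h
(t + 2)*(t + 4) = t^2 + 6*t + 8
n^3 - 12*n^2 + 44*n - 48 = (n - 6)*(n - 4)*(n - 2)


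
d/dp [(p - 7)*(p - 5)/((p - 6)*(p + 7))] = (13*p^2 - 154*p + 469)/(p^4 + 2*p^3 - 83*p^2 - 84*p + 1764)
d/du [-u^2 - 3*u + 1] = -2*u - 3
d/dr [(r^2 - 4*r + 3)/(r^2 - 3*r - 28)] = (r^2 - 62*r + 121)/(r^4 - 6*r^3 - 47*r^2 + 168*r + 784)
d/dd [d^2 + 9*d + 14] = 2*d + 9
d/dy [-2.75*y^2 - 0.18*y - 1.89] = -5.5*y - 0.18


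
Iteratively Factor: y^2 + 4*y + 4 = (y + 2)*(y + 2)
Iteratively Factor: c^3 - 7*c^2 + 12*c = (c - 3)*(c^2 - 4*c) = c*(c - 3)*(c - 4)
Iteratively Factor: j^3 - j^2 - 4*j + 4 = (j - 2)*(j^2 + j - 2) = (j - 2)*(j + 2)*(j - 1)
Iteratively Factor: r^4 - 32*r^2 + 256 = (r - 4)*(r^3 + 4*r^2 - 16*r - 64) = (r - 4)^2*(r^2 + 8*r + 16) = (r - 4)^2*(r + 4)*(r + 4)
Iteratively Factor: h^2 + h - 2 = (h + 2)*(h - 1)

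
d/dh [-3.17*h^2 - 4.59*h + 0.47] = -6.34*h - 4.59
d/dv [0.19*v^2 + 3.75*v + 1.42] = 0.38*v + 3.75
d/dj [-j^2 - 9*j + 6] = -2*j - 9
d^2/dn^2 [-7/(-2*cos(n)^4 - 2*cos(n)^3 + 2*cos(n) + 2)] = 7*(2*(4*cos(n)^3 + 3*cos(n)^2 - 1)^2*sin(n)^2 + (9*cos(2*n) + 8*cos(3*n) - 5)*(cos(n)^4 + cos(n)^3 - cos(n) - 1)*cos(n)/2)/(2*(cos(n)^4 + cos(n)^3 - cos(n) - 1)^3)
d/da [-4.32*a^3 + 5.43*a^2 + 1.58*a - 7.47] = -12.96*a^2 + 10.86*a + 1.58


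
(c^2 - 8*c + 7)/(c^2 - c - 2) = (-c^2 + 8*c - 7)/(-c^2 + c + 2)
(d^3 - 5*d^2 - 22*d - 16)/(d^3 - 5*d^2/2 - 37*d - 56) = 2*(d + 1)/(2*d + 7)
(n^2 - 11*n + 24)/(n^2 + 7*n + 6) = (n^2 - 11*n + 24)/(n^2 + 7*n + 6)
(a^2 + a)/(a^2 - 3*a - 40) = a*(a + 1)/(a^2 - 3*a - 40)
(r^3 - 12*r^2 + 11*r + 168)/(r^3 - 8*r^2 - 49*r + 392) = (r + 3)/(r + 7)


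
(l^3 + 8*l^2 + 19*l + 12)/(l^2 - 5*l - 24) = (l^2 + 5*l + 4)/(l - 8)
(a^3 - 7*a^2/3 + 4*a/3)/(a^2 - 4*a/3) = a - 1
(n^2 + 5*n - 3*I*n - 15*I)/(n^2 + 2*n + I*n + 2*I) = (n^2 + n*(5 - 3*I) - 15*I)/(n^2 + n*(2 + I) + 2*I)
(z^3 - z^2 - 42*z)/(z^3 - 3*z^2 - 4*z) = (-z^2 + z + 42)/(-z^2 + 3*z + 4)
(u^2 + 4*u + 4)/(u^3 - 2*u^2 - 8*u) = (u + 2)/(u*(u - 4))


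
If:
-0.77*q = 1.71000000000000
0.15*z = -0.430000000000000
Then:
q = -2.22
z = -2.87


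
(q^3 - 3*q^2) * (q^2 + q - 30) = q^5 - 2*q^4 - 33*q^3 + 90*q^2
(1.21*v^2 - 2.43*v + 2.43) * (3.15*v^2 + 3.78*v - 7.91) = 3.8115*v^4 - 3.0807*v^3 - 11.102*v^2 + 28.4067*v - 19.2213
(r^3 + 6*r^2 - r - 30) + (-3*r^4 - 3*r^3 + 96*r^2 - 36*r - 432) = -3*r^4 - 2*r^3 + 102*r^2 - 37*r - 462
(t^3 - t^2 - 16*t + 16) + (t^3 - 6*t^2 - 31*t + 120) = 2*t^3 - 7*t^2 - 47*t + 136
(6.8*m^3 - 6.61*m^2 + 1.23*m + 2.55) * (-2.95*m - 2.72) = -20.06*m^4 + 1.0035*m^3 + 14.3507*m^2 - 10.8681*m - 6.936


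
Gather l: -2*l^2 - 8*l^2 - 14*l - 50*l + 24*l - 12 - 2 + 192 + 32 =-10*l^2 - 40*l + 210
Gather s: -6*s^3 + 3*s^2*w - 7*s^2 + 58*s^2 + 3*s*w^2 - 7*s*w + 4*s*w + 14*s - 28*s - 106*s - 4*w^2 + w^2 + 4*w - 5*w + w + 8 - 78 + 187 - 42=-6*s^3 + s^2*(3*w + 51) + s*(3*w^2 - 3*w - 120) - 3*w^2 + 75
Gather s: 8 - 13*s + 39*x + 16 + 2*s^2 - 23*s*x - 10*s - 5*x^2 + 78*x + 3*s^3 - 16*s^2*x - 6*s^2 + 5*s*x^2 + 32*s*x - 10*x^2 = 3*s^3 + s^2*(-16*x - 4) + s*(5*x^2 + 9*x - 23) - 15*x^2 + 117*x + 24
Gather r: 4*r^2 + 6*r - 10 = 4*r^2 + 6*r - 10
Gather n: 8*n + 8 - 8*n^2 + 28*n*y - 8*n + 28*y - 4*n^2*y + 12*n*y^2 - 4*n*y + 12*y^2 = n^2*(-4*y - 8) + n*(12*y^2 + 24*y) + 12*y^2 + 28*y + 8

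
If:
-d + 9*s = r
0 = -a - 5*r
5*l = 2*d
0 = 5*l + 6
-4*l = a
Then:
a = 24/5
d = -3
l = -6/5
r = -24/25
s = -11/25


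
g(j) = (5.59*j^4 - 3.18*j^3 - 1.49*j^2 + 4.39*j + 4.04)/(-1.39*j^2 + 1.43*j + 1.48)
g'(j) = (2.78*j - 1.43)*(5.59*j^4 - 3.18*j^3 - 1.49*j^2 + 4.39*j + 4.04)/(-1.39*j^2 + 1.43*j + 1.48)^2 + (22.36*j^3 - 9.54*j^2 - 2.98*j + 4.39)/(-1.39*j^2 + 1.43*j + 1.48) = (-15.5402*j^5 + 28.4013*j^4 + 23.998*j^3 - 10.1478*j^2 + 6.8208*j + 0.72)/(1.9321*j^4 - 3.9754*j^3 - 2.0695*j^2 + 4.2328*j + 2.1904)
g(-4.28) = -69.20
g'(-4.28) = 32.83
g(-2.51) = -23.54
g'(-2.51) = 18.76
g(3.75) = -73.78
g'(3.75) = -29.48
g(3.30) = -61.64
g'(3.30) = -24.26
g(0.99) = 6.01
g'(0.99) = 14.17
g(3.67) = -71.45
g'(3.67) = -28.63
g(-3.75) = -52.91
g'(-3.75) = 28.61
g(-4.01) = -60.62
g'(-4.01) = 30.68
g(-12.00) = -561.28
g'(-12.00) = 94.72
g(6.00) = -163.44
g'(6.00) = -49.53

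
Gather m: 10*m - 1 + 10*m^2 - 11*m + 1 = 10*m^2 - m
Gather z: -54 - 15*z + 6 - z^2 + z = -z^2 - 14*z - 48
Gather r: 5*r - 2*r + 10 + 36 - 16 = 3*r + 30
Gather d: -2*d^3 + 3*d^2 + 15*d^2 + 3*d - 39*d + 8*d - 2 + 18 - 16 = -2*d^3 + 18*d^2 - 28*d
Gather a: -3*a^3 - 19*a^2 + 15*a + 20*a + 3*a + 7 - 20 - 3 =-3*a^3 - 19*a^2 + 38*a - 16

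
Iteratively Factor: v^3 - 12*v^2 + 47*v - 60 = (v - 3)*(v^2 - 9*v + 20) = (v - 5)*(v - 3)*(v - 4)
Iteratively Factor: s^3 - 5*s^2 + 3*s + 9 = (s - 3)*(s^2 - 2*s - 3) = (s - 3)*(s + 1)*(s - 3)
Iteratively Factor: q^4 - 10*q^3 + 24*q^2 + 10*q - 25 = (q - 5)*(q^3 - 5*q^2 - q + 5) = (q - 5)^2*(q^2 - 1) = (q - 5)^2*(q + 1)*(q - 1)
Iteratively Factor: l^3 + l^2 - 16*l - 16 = (l - 4)*(l^2 + 5*l + 4) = (l - 4)*(l + 4)*(l + 1)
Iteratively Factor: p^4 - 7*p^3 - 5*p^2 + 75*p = (p - 5)*(p^3 - 2*p^2 - 15*p) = (p - 5)^2*(p^2 + 3*p) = (p - 5)^2*(p + 3)*(p)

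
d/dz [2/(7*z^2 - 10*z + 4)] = 4*(5 - 7*z)/(7*z^2 - 10*z + 4)^2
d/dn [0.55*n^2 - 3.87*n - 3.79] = 1.1*n - 3.87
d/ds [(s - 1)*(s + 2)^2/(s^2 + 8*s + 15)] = (s + 2)*(3*s*(s^2 + 8*s + 15) - 2*(s - 1)*(s + 2)*(s + 4))/(s^2 + 8*s + 15)^2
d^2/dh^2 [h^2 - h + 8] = 2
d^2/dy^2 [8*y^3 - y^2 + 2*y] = 48*y - 2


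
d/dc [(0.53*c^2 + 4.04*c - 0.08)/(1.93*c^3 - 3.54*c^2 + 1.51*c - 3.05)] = (-1.0229*c^4 - 15.5944*c^3 + 15.5651*c^2 - 3.7994*c - 12.2012)/(3.7249*c^6 - 13.6644*c^5 + 18.3602*c^4 - 22.4638*c^3 + 23.8741*c^2 - 9.211*c + 9.3025)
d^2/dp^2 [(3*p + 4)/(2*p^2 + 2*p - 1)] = 4*(2*(2*p + 1)^2*(3*p + 4) - (9*p + 7)*(2*p^2 + 2*p - 1))/(2*p^2 + 2*p - 1)^3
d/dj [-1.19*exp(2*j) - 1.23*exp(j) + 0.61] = (-2.38*exp(j) - 1.23)*exp(j)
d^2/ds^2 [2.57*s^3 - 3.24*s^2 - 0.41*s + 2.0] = 15.42*s - 6.48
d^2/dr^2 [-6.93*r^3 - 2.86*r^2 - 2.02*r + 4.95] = -41.58*r - 5.72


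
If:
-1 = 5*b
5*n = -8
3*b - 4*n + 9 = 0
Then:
No Solution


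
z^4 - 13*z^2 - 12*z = z*(z - 4)*(z + 1)*(z + 3)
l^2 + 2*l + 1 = (l + 1)^2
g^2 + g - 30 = (g - 5)*(g + 6)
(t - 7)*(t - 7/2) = t^2 - 21*t/2 + 49/2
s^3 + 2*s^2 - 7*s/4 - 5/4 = (s - 1)*(s + 1/2)*(s + 5/2)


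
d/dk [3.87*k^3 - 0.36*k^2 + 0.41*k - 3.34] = 11.61*k^2 - 0.72*k + 0.41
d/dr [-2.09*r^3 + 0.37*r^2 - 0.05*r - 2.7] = -6.27*r^2 + 0.74*r - 0.05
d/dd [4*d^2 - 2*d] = 8*d - 2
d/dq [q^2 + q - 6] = 2*q + 1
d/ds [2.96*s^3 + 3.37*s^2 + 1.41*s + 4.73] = 8.88*s^2 + 6.74*s + 1.41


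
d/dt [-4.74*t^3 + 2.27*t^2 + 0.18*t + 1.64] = -14.22*t^2 + 4.54*t + 0.18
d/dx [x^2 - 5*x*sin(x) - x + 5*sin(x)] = -5*x*cos(x) + 2*x + 5*sqrt(2)*cos(x + pi/4) - 1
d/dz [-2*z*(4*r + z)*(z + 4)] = -16*r*z - 32*r - 6*z^2 - 16*z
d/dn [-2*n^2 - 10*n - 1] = -4*n - 10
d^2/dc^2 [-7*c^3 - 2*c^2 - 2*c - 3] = -42*c - 4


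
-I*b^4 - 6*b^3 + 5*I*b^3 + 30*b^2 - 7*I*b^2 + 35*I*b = b*(b - 5)*(b - 7*I)*(-I*b + 1)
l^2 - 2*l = l*(l - 2)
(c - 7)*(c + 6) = c^2 - c - 42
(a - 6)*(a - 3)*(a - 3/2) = a^3 - 21*a^2/2 + 63*a/2 - 27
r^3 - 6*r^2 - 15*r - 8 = (r - 8)*(r + 1)^2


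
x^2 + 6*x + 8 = (x + 2)*(x + 4)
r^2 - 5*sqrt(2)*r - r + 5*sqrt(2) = (r - 1)*(r - 5*sqrt(2))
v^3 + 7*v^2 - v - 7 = (v - 1)*(v + 1)*(v + 7)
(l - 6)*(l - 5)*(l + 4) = l^3 - 7*l^2 - 14*l + 120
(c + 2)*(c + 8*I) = c^2 + 2*c + 8*I*c + 16*I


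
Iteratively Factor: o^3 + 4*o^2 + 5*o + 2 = (o + 1)*(o^2 + 3*o + 2) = (o + 1)*(o + 2)*(o + 1)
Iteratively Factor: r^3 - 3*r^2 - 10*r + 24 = (r + 3)*(r^2 - 6*r + 8) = (r - 2)*(r + 3)*(r - 4)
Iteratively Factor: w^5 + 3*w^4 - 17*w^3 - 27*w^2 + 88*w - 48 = (w + 4)*(w^4 - w^3 - 13*w^2 + 25*w - 12) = (w - 1)*(w + 4)*(w^3 - 13*w + 12) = (w - 1)^2*(w + 4)*(w^2 + w - 12) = (w - 1)^2*(w + 4)^2*(w - 3)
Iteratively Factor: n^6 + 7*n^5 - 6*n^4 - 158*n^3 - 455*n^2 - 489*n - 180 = (n + 1)*(n^5 + 6*n^4 - 12*n^3 - 146*n^2 - 309*n - 180) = (n + 1)*(n + 4)*(n^4 + 2*n^3 - 20*n^2 - 66*n - 45) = (n + 1)*(n + 3)*(n + 4)*(n^3 - n^2 - 17*n - 15) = (n + 1)*(n + 3)^2*(n + 4)*(n^2 - 4*n - 5) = (n - 5)*(n + 1)*(n + 3)^2*(n + 4)*(n + 1)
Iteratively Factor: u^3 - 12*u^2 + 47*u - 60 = (u - 3)*(u^2 - 9*u + 20) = (u - 5)*(u - 3)*(u - 4)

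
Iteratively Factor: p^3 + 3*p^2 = (p + 3)*(p^2) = p*(p + 3)*(p)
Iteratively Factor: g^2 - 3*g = (g - 3)*(g)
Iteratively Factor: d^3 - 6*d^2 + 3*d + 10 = (d - 5)*(d^2 - d - 2) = (d - 5)*(d - 2)*(d + 1)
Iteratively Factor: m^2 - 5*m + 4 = (m - 1)*(m - 4)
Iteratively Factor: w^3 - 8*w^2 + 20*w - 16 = (w - 2)*(w^2 - 6*w + 8) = (w - 2)^2*(w - 4)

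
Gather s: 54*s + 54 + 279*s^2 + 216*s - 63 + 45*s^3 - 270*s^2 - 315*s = 45*s^3 + 9*s^2 - 45*s - 9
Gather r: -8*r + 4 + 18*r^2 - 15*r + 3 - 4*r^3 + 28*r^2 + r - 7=-4*r^3 + 46*r^2 - 22*r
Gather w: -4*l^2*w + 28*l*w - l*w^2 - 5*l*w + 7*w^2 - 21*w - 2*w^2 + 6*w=w^2*(5 - l) + w*(-4*l^2 + 23*l - 15)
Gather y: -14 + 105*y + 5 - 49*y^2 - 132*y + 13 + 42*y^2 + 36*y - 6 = -7*y^2 + 9*y - 2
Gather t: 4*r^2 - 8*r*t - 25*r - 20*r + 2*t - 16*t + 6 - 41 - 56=4*r^2 - 45*r + t*(-8*r - 14) - 91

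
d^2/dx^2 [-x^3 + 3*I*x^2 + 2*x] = -6*x + 6*I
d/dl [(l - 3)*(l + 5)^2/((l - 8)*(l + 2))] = (l^4 - 12*l^3 - 85*l^2 - 74*l - 370)/(l^4 - 12*l^3 + 4*l^2 + 192*l + 256)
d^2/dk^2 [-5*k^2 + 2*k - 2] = -10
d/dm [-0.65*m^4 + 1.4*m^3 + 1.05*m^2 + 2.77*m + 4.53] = -2.6*m^3 + 4.2*m^2 + 2.1*m + 2.77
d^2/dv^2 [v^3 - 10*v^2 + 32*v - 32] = 6*v - 20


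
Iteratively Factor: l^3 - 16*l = (l - 4)*(l^2 + 4*l) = (l - 4)*(l + 4)*(l)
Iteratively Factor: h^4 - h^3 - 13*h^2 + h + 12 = (h - 1)*(h^3 - 13*h - 12) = (h - 4)*(h - 1)*(h^2 + 4*h + 3) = (h - 4)*(h - 1)*(h + 1)*(h + 3)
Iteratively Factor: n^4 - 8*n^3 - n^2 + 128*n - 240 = (n - 3)*(n^3 - 5*n^2 - 16*n + 80) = (n - 3)*(n + 4)*(n^2 - 9*n + 20) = (n - 5)*(n - 3)*(n + 4)*(n - 4)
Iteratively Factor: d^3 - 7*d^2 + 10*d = (d)*(d^2 - 7*d + 10) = d*(d - 5)*(d - 2)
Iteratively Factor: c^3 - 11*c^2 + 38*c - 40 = (c - 5)*(c^2 - 6*c + 8) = (c - 5)*(c - 2)*(c - 4)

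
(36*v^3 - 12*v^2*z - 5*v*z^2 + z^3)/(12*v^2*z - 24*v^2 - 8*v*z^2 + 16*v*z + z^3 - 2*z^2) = (3*v + z)/(z - 2)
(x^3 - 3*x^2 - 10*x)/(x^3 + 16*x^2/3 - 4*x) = 3*(x^2 - 3*x - 10)/(3*x^2 + 16*x - 12)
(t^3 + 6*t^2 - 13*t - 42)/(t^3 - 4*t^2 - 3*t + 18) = (t + 7)/(t - 3)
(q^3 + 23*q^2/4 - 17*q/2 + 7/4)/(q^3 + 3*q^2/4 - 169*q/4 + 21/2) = (q - 1)/(q - 6)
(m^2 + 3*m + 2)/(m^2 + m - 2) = (m + 1)/(m - 1)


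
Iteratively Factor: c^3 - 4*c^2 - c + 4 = (c - 4)*(c^2 - 1) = (c - 4)*(c - 1)*(c + 1)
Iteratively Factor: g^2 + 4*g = (g + 4)*(g)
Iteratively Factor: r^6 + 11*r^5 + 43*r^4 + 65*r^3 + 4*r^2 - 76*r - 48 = (r + 2)*(r^5 + 9*r^4 + 25*r^3 + 15*r^2 - 26*r - 24) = (r + 2)^2*(r^4 + 7*r^3 + 11*r^2 - 7*r - 12) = (r + 2)^2*(r + 4)*(r^3 + 3*r^2 - r - 3) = (r + 1)*(r + 2)^2*(r + 4)*(r^2 + 2*r - 3) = (r + 1)*(r + 2)^2*(r + 3)*(r + 4)*(r - 1)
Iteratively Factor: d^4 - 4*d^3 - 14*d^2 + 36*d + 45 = (d - 3)*(d^3 - d^2 - 17*d - 15) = (d - 3)*(d + 1)*(d^2 - 2*d - 15) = (d - 3)*(d + 1)*(d + 3)*(d - 5)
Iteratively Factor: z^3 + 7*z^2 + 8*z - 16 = (z + 4)*(z^2 + 3*z - 4) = (z + 4)^2*(z - 1)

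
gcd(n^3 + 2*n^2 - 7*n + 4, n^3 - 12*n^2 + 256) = n + 4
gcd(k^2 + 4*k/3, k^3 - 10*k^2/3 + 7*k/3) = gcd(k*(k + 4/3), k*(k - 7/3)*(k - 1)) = k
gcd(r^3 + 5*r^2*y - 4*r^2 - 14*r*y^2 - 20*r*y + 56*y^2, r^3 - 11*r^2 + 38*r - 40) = r - 4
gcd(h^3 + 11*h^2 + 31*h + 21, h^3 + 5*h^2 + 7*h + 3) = h^2 + 4*h + 3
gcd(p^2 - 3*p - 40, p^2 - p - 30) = p + 5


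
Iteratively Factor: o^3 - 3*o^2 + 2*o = (o)*(o^2 - 3*o + 2) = o*(o - 2)*(o - 1)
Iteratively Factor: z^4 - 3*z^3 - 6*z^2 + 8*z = (z - 4)*(z^3 + z^2 - 2*z) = (z - 4)*(z - 1)*(z^2 + 2*z) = (z - 4)*(z - 1)*(z + 2)*(z)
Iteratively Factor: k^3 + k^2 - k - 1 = (k - 1)*(k^2 + 2*k + 1) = (k - 1)*(k + 1)*(k + 1)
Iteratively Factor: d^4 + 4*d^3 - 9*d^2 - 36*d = (d - 3)*(d^3 + 7*d^2 + 12*d) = (d - 3)*(d + 3)*(d^2 + 4*d) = (d - 3)*(d + 3)*(d + 4)*(d)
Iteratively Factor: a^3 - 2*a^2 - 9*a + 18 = (a + 3)*(a^2 - 5*a + 6) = (a - 2)*(a + 3)*(a - 3)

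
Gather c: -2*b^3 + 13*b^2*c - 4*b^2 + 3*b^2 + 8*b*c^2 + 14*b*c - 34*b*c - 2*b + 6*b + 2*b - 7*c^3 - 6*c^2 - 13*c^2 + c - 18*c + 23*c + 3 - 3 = -2*b^3 - b^2 + 6*b - 7*c^3 + c^2*(8*b - 19) + c*(13*b^2 - 20*b + 6)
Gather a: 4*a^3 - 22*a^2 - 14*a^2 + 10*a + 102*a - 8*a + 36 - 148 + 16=4*a^3 - 36*a^2 + 104*a - 96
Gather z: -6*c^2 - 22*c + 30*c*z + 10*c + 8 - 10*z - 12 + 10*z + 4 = -6*c^2 + 30*c*z - 12*c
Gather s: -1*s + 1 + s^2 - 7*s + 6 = s^2 - 8*s + 7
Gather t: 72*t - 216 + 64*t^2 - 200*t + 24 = 64*t^2 - 128*t - 192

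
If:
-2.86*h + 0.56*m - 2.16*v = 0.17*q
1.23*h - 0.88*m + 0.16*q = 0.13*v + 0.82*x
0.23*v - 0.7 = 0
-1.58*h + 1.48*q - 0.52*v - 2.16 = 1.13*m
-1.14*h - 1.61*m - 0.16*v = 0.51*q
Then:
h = -2.17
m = 0.94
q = 0.93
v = 3.04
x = -4.56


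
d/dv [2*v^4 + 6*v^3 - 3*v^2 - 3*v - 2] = 8*v^3 + 18*v^2 - 6*v - 3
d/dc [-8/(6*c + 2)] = 12/(3*c + 1)^2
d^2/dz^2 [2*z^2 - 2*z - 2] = 4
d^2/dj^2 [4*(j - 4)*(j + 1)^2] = 24*j - 16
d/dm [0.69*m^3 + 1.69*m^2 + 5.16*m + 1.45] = 2.07*m^2 + 3.38*m + 5.16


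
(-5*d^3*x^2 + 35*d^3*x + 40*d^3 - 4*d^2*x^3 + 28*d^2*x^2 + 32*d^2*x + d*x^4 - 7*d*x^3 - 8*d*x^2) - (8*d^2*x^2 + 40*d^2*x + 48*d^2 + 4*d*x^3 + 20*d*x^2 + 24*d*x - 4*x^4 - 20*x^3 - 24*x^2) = -5*d^3*x^2 + 35*d^3*x + 40*d^3 - 4*d^2*x^3 + 20*d^2*x^2 - 8*d^2*x - 48*d^2 + d*x^4 - 11*d*x^3 - 28*d*x^2 - 24*d*x + 4*x^4 + 20*x^3 + 24*x^2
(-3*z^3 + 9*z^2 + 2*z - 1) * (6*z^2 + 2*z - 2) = -18*z^5 + 48*z^4 + 36*z^3 - 20*z^2 - 6*z + 2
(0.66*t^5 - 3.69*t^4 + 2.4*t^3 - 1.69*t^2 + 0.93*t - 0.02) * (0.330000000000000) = 0.2178*t^5 - 1.2177*t^4 + 0.792*t^3 - 0.5577*t^2 + 0.3069*t - 0.0066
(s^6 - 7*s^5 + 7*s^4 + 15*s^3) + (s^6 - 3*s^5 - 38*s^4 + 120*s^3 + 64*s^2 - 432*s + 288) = 2*s^6 - 10*s^5 - 31*s^4 + 135*s^3 + 64*s^2 - 432*s + 288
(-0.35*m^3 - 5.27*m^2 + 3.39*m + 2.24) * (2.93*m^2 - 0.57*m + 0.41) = -1.0255*m^5 - 15.2416*m^4 + 12.7931*m^3 + 2.4702*m^2 + 0.1131*m + 0.9184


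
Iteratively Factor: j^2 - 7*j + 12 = (j - 3)*(j - 4)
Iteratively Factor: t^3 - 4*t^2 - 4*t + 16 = (t + 2)*(t^2 - 6*t + 8) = (t - 2)*(t + 2)*(t - 4)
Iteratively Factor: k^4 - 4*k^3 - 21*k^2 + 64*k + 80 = (k - 4)*(k^3 - 21*k - 20) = (k - 5)*(k - 4)*(k^2 + 5*k + 4) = (k - 5)*(k - 4)*(k + 1)*(k + 4)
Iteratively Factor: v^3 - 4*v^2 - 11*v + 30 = (v + 3)*(v^2 - 7*v + 10) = (v - 2)*(v + 3)*(v - 5)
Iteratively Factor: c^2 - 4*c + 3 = (c - 1)*(c - 3)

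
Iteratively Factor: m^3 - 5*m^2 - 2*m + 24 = (m - 4)*(m^2 - m - 6) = (m - 4)*(m + 2)*(m - 3)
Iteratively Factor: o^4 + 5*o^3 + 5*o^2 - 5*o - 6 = (o - 1)*(o^3 + 6*o^2 + 11*o + 6) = (o - 1)*(o + 1)*(o^2 + 5*o + 6) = (o - 1)*(o + 1)*(o + 2)*(o + 3)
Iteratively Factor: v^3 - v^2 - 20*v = (v - 5)*(v^2 + 4*v) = (v - 5)*(v + 4)*(v)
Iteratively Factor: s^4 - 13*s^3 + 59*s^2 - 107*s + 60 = (s - 5)*(s^3 - 8*s^2 + 19*s - 12) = (s - 5)*(s - 4)*(s^2 - 4*s + 3) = (s - 5)*(s - 4)*(s - 3)*(s - 1)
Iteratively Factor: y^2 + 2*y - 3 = (y + 3)*(y - 1)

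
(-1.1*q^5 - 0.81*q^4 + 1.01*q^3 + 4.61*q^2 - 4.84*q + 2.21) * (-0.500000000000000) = 0.55*q^5 + 0.405*q^4 - 0.505*q^3 - 2.305*q^2 + 2.42*q - 1.105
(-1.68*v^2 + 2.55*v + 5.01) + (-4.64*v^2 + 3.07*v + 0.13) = -6.32*v^2 + 5.62*v + 5.14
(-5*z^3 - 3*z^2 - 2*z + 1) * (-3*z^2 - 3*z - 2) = 15*z^5 + 24*z^4 + 25*z^3 + 9*z^2 + z - 2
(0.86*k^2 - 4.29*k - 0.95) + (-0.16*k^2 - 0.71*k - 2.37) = 0.7*k^2 - 5.0*k - 3.32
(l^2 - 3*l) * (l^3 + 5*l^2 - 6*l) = l^5 + 2*l^4 - 21*l^3 + 18*l^2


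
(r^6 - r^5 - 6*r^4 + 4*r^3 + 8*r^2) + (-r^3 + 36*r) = r^6 - r^5 - 6*r^4 + 3*r^3 + 8*r^2 + 36*r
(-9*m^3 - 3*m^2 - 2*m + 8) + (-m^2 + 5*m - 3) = -9*m^3 - 4*m^2 + 3*m + 5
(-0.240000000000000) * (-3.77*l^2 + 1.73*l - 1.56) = 0.9048*l^2 - 0.4152*l + 0.3744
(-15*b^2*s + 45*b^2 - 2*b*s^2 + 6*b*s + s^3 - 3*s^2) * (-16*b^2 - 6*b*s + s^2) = 240*b^4*s - 720*b^4 + 122*b^3*s^2 - 366*b^3*s - 19*b^2*s^3 + 57*b^2*s^2 - 8*b*s^4 + 24*b*s^3 + s^5 - 3*s^4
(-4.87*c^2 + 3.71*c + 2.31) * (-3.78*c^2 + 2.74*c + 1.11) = 18.4086*c^4 - 27.3676*c^3 - 3.9721*c^2 + 10.4475*c + 2.5641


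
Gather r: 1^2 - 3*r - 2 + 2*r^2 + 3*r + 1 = 2*r^2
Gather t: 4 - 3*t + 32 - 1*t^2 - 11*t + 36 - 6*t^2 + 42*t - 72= -7*t^2 + 28*t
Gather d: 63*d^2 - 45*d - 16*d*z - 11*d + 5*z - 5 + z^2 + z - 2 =63*d^2 + d*(-16*z - 56) + z^2 + 6*z - 7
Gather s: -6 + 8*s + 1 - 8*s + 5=0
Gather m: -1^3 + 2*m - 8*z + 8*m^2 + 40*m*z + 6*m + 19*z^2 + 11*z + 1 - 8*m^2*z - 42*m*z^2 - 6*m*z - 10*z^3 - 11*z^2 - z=m^2*(8 - 8*z) + m*(-42*z^2 + 34*z + 8) - 10*z^3 + 8*z^2 + 2*z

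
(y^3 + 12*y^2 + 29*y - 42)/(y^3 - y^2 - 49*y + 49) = (y + 6)/(y - 7)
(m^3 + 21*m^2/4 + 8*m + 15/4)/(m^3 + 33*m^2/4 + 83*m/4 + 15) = (m + 1)/(m + 4)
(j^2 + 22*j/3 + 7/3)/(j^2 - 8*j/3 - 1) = (j + 7)/(j - 3)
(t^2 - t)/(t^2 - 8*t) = (t - 1)/(t - 8)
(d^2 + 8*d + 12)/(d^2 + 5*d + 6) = (d + 6)/(d + 3)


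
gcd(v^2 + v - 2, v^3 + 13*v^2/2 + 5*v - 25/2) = v - 1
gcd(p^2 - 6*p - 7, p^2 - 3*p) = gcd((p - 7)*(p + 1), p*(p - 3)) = 1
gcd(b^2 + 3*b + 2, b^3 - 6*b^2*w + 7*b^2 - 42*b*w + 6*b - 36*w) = b + 1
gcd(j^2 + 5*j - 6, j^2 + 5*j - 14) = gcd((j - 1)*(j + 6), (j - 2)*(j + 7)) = 1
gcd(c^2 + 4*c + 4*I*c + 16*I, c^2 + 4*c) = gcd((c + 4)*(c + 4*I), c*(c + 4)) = c + 4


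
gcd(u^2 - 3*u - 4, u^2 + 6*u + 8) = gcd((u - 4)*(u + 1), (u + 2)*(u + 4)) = 1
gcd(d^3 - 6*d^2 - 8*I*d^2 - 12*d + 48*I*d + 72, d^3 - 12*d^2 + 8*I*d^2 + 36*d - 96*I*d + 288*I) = d - 6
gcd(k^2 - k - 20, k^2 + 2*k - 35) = k - 5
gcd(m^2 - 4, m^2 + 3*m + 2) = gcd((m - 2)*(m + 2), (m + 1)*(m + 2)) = m + 2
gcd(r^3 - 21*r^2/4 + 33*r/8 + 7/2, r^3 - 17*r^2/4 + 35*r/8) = r - 7/4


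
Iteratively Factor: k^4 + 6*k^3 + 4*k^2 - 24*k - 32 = (k + 2)*(k^3 + 4*k^2 - 4*k - 16) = (k + 2)*(k + 4)*(k^2 - 4) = (k - 2)*(k + 2)*(k + 4)*(k + 2)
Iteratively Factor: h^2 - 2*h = (h)*(h - 2)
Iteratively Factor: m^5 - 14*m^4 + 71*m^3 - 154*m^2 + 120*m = (m - 5)*(m^4 - 9*m^3 + 26*m^2 - 24*m) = m*(m - 5)*(m^3 - 9*m^2 + 26*m - 24) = m*(m - 5)*(m - 4)*(m^2 - 5*m + 6) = m*(m - 5)*(m - 4)*(m - 3)*(m - 2)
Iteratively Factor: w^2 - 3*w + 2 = (w - 1)*(w - 2)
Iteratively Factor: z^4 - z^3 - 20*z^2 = (z)*(z^3 - z^2 - 20*z) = z*(z + 4)*(z^2 - 5*z) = z^2*(z + 4)*(z - 5)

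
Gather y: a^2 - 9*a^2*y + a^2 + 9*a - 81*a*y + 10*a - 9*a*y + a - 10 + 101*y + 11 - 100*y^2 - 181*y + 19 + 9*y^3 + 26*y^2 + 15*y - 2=2*a^2 + 20*a + 9*y^3 - 74*y^2 + y*(-9*a^2 - 90*a - 65) + 18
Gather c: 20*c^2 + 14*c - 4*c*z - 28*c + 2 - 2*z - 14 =20*c^2 + c*(-4*z - 14) - 2*z - 12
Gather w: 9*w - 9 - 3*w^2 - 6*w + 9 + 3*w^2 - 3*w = 0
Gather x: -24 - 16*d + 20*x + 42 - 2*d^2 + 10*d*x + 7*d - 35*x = -2*d^2 - 9*d + x*(10*d - 15) + 18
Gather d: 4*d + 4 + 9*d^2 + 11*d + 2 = 9*d^2 + 15*d + 6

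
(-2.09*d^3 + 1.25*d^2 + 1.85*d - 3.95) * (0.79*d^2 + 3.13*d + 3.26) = -1.6511*d^5 - 5.5542*d^4 - 1.4394*d^3 + 6.745*d^2 - 6.3325*d - 12.877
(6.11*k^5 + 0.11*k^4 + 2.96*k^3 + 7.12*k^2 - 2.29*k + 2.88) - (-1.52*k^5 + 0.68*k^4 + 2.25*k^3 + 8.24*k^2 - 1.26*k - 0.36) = 7.63*k^5 - 0.57*k^4 + 0.71*k^3 - 1.12*k^2 - 1.03*k + 3.24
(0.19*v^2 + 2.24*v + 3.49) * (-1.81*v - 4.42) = -0.3439*v^3 - 4.8942*v^2 - 16.2177*v - 15.4258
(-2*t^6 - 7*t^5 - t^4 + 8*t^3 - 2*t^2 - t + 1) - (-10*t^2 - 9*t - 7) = -2*t^6 - 7*t^5 - t^4 + 8*t^3 + 8*t^2 + 8*t + 8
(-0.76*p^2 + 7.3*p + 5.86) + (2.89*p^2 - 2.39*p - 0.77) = 2.13*p^2 + 4.91*p + 5.09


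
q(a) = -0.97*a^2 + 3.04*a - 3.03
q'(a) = 3.04 - 1.94*a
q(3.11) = -2.96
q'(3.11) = -2.99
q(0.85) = -1.15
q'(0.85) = 1.39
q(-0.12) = -3.41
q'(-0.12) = 3.27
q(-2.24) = -14.71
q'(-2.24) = 7.39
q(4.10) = -6.87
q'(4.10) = -4.91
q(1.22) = -0.76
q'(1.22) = 0.67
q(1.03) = -0.93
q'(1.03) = 1.04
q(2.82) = -2.17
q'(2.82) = -2.43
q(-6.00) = -56.19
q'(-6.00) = 14.68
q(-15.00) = -266.88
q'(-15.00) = 32.14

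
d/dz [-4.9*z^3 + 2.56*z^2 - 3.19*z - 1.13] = -14.7*z^2 + 5.12*z - 3.19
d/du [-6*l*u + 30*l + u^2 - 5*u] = -6*l + 2*u - 5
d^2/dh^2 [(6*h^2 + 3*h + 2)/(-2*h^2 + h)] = 4*(-12*h^3 - 12*h^2 + 6*h - 1)/(h^3*(8*h^3 - 12*h^2 + 6*h - 1))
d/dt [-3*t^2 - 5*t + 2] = -6*t - 5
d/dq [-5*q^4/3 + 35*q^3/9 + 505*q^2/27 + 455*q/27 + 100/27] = -20*q^3/3 + 35*q^2/3 + 1010*q/27 + 455/27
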